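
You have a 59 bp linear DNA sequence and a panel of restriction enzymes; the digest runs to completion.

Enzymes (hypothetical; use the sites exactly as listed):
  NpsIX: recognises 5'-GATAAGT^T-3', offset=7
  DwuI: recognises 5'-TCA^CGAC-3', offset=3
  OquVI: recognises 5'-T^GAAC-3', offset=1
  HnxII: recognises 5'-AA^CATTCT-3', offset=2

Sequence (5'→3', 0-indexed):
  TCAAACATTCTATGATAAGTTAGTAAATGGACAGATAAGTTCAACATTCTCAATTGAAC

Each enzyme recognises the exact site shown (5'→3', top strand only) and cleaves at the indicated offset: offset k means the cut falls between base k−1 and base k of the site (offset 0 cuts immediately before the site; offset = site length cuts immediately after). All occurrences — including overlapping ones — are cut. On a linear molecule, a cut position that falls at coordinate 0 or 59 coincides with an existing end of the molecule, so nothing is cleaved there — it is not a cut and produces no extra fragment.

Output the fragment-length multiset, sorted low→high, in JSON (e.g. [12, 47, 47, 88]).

Scan for sites:
  NpsIX (GATAAGTT, off=7): starts [13, 33] → cuts [20, 40]
  DwuI (TCACGAC, off=3): no sites
  OquVI (TGAAC, off=1): starts [54] → cuts [55]
  HnxII (AACATTCT, off=2): starts [3, 42] → cuts [5, 44]

All cut coordinates (distinct, sorted): [5, 20, 40, 44, 55]

Fragment lengths:
  [0,5): 5 bp
  [5,20): 15 bp
  [20,40): 20 bp
  [40,44): 4 bp
  [44,55): 11 bp
  [55,59): 4 bp

[4,4,5,11,15,20]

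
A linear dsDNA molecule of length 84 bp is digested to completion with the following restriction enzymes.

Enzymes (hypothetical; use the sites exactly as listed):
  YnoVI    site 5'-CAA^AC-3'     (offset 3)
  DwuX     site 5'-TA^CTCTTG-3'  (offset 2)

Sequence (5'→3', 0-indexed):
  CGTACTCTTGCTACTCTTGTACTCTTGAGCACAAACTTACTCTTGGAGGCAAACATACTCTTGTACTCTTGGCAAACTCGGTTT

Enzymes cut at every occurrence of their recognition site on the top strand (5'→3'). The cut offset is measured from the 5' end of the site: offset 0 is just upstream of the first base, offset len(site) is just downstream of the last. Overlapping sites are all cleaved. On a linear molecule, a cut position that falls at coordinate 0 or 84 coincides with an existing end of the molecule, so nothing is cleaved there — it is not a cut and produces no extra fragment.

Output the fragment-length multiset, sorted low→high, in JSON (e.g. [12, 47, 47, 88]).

Site scan:
  YnoVI CAAAC/3: at [31, 49, 72] ⇒ [34, 52, 75]
  DwuX TACTCTTG/2: at [2, 11, 19, 37, 55, 63] ⇒ [4, 13, 21, 39, 57, 65]

All cut coordinates (distinct, sorted): [4, 13, 21, 34, 39, 52, 57, 65, 75]

Fragments:
  [0,4): 4 bp
  [4,13): 9 bp
  [13,21): 8 bp
  [21,34): 13 bp
  [34,39): 5 bp
  [39,52): 13 bp
  [52,57): 5 bp
  [57,65): 8 bp
  [65,75): 10 bp
  [75,84): 9 bp

[4,5,5,8,8,9,9,10,13,13]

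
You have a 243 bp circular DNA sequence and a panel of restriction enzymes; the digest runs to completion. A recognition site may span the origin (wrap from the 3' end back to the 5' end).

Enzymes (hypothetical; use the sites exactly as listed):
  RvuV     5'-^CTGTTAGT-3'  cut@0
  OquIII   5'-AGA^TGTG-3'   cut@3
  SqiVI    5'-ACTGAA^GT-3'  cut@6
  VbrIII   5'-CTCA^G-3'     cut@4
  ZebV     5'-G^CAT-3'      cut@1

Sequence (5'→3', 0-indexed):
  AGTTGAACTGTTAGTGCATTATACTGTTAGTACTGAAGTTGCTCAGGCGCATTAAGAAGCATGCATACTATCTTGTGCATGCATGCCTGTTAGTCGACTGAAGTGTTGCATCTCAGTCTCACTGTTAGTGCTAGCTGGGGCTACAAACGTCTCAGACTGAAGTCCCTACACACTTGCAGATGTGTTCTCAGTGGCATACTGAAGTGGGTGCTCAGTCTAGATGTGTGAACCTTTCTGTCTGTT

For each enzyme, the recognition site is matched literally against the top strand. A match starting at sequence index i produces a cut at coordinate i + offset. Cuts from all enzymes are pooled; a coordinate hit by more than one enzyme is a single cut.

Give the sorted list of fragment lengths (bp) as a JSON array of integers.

[4,4,4,4,5,6,6,7,7,7,7,8,9,9,10,10,11,12,14,14,16,17,19,33]

Scan for sites:
  RvuV CTGTTAGT/0: at [7, 23, 86, 121, 238] ⇒ [7, 23, 86, 121, 238]
  OquIII AGATGTG/3: at [177, 218] ⇒ [180, 221]
  SqiVI ACTGAAGT/6: at [31, 96, 155, 197] ⇒ [37, 102, 161, 203]
  VbrIII CTCAG/4: at [41, 111, 150, 186, 210] ⇒ [45, 115, 154, 190, 214]
  ZebV GCAT/1: at [15, 48, 58, 62, 76, 80, 107, 193] ⇒ [16, 49, 59, 63, 77, 81, 108, 194]

All cut coordinates (distinct, sorted): [7, 16, 23, 37, 45, 49, 59, 63, 77, 81, 86, 102, 108, 115, 121, 154, 161, 180, 190, 194, 203, 214, 221, 238]

Fragment lengths:
  7→16: 9 bp
  16→23: 7 bp
  23→37: 14 bp
  37→45: 8 bp
  45→49: 4 bp
  49→59: 10 bp
  59→63: 4 bp
  63→77: 14 bp
  77→81: 4 bp
  81→86: 5 bp
  86→102: 16 bp
  102→108: 6 bp
  108→115: 7 bp
  115→121: 6 bp
  121→154: 33 bp
  154→161: 7 bp
  161→180: 19 bp
  180→190: 10 bp
  190→194: 4 bp
  194→203: 9 bp
  203→214: 11 bp
  214→221: 7 bp
  221→238: 17 bp
  238→7 (wrap): 243-238+7 = 12 bp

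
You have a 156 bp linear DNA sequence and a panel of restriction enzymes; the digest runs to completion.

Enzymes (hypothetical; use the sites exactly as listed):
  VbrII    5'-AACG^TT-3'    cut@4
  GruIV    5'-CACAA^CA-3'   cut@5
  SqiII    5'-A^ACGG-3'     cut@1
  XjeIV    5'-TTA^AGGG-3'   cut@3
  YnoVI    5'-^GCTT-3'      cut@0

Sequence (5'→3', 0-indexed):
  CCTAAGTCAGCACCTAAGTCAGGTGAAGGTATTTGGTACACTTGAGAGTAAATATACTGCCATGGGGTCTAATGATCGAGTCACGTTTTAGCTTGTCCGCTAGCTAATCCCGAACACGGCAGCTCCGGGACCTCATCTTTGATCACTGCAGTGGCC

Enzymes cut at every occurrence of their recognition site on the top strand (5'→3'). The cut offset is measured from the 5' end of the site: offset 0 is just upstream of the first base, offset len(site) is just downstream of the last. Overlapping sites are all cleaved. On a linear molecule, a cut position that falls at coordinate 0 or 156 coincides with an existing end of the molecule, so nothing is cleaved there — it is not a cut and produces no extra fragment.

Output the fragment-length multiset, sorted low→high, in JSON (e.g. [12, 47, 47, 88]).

[66,90]

Scan for sites:
  VbrII (AACGTT, off=4): no sites
  GruIV (CACAACA, off=5): no sites
  SqiII (AACGG, off=1): no sites
  XjeIV (TTAAGGG, off=3): no sites
  YnoVI GCTT/0: at [90] ⇒ [90]

All cut coordinates (distinct, sorted): [90]

Fragment lengths:
  [0,90): 90 bp
  [90,156): 66 bp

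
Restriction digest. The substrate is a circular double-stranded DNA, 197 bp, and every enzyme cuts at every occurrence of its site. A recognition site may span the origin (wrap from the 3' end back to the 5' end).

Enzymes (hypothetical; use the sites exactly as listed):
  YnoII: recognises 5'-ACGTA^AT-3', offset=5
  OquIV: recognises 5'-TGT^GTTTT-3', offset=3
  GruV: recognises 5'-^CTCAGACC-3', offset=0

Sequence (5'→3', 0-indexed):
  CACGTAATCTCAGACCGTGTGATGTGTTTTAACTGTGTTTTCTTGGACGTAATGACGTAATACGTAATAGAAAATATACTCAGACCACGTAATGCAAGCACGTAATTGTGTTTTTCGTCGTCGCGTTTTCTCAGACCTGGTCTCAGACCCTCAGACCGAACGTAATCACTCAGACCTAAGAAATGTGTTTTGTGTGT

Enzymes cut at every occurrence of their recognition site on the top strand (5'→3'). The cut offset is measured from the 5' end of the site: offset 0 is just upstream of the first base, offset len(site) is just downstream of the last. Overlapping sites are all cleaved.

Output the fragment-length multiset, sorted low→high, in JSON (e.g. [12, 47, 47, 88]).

Per-enzyme occurrences:
  YnoII ACGTAAT/5: at [1, 46, 54, 61, 86, 99, 159] ⇒ [6, 51, 59, 66, 91, 104, 164]
  OquIV TGTGTTTT/3: at [22, 33, 106, 183] ⇒ [25, 36, 109, 186]
  GruV CTCAGACC/0: at [8, 78, 129, 141, 149, 168] ⇒ [8, 78, 129, 141, 149, 168]

Pooled cuts: [6, 8, 25, 36, 51, 59, 66, 78, 91, 104, 109, 129, 141, 149, 164, 168, 186]

Fragments:
  6→8: 2 bp
  8→25: 17 bp
  25→36: 11 bp
  36→51: 15 bp
  51→59: 8 bp
  59→66: 7 bp
  66→78: 12 bp
  78→91: 13 bp
  91→104: 13 bp
  104→109: 5 bp
  109→129: 20 bp
  129→141: 12 bp
  141→149: 8 bp
  149→164: 15 bp
  164→168: 4 bp
  168→186: 18 bp
  186→6 (wrap): 197-186+6 = 17 bp

[2,4,5,7,8,8,11,12,12,13,13,15,15,17,17,18,20]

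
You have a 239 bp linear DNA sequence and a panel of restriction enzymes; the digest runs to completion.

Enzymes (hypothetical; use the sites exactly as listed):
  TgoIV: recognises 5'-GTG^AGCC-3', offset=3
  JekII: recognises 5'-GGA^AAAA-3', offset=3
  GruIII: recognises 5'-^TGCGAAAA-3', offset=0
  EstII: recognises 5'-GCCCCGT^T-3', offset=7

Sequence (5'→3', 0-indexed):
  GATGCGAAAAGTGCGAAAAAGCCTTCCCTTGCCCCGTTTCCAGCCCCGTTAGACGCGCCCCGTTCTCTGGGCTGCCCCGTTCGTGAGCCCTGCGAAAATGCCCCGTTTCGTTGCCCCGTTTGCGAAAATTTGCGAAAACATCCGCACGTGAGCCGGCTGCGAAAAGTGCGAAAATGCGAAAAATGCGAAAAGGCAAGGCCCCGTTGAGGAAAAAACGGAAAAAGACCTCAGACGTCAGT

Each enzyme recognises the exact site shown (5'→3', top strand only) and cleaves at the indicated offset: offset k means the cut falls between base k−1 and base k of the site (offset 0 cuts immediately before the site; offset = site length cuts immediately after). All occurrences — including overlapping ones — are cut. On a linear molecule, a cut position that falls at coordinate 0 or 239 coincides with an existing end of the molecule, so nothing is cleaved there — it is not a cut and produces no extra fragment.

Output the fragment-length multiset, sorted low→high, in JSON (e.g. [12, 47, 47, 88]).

Site scan:
  TgoIV GTGAGCC/3: at [82, 147] ⇒ [85, 150]
  JekII GGAAAAA/3: at [207, 216] ⇒ [210, 219]
  GruIII TGCGAAAA/0: at [2, 11, 90, 120, 130, 157, 166, 174, 183] ⇒ [2, 11, 90, 120, 130, 157, 166, 174, 183]
  EstII GCCCCGTT/7: at [30, 42, 56, 73, 99, 112, 197] ⇒ [37, 49, 63, 80, 106, 119, 204]

Pooled cuts: [2, 11, 37, 49, 63, 80, 85, 90, 106, 119, 120, 130, 150, 157, 166, 174, 183, 204, 210, 219]

Fragments:
  [0,2): 2 bp
  [2,11): 9 bp
  [11,37): 26 bp
  [37,49): 12 bp
  [49,63): 14 bp
  [63,80): 17 bp
  [80,85): 5 bp
  [85,90): 5 bp
  [90,106): 16 bp
  [106,119): 13 bp
  [119,120): 1 bp
  [120,130): 10 bp
  [130,150): 20 bp
  [150,157): 7 bp
  [157,166): 9 bp
  [166,174): 8 bp
  [174,183): 9 bp
  [183,204): 21 bp
  [204,210): 6 bp
  [210,219): 9 bp
  [219,239): 20 bp

[1,2,5,5,6,7,8,9,9,9,9,10,12,13,14,16,17,20,20,21,26]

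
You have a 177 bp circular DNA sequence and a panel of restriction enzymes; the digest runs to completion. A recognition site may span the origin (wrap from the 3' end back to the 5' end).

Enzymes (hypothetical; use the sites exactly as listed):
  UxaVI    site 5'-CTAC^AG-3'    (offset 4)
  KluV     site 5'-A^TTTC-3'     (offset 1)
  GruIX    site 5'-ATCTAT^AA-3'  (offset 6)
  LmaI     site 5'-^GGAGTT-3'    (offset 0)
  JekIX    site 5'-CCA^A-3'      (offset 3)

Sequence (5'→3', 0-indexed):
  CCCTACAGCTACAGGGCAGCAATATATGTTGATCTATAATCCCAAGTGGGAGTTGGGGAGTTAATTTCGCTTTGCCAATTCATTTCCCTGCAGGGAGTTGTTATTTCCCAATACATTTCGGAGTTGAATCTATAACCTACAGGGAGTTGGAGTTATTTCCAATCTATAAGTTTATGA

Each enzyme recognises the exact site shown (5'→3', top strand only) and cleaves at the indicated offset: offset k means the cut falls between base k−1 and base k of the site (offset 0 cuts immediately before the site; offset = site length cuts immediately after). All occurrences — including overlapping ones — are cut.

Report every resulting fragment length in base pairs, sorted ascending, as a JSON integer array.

Site scan:
  UxaVI CTACAG/4: at [2, 8, 136] ⇒ [6, 12, 140]
  KluV ATTTC/1: at [63, 81, 102, 114, 154] ⇒ [64, 82, 103, 115, 155]
  GruIX ATCTATAA/6: at [31, 127, 161] ⇒ [37, 133, 167]
  LmaI GGAGTT/0: at [48, 56, 93, 119, 142, 148] ⇒ [48, 56, 93, 119, 142, 148]
  JekIX CCAA/3: at [41, 74, 107, 158] ⇒ [44, 77, 110, 161]

Pooled cuts: [6, 12, 37, 44, 48, 56, 64, 77, 82, 93, 103, 110, 115, 119, 133, 140, 142, 148, 155, 161, 167]

Fragment lengths:
  6→12: 6 bp
  12→37: 25 bp
  37→44: 7 bp
  44→48: 4 bp
  48→56: 8 bp
  56→64: 8 bp
  64→77: 13 bp
  77→82: 5 bp
  82→93: 11 bp
  93→103: 10 bp
  103→110: 7 bp
  110→115: 5 bp
  115→119: 4 bp
  119→133: 14 bp
  133→140: 7 bp
  140→142: 2 bp
  142→148: 6 bp
  148→155: 7 bp
  155→161: 6 bp
  161→167: 6 bp
  167→6 (wrap): 177-167+6 = 16 bp

[2,4,4,5,5,6,6,6,6,7,7,7,7,8,8,10,11,13,14,16,25]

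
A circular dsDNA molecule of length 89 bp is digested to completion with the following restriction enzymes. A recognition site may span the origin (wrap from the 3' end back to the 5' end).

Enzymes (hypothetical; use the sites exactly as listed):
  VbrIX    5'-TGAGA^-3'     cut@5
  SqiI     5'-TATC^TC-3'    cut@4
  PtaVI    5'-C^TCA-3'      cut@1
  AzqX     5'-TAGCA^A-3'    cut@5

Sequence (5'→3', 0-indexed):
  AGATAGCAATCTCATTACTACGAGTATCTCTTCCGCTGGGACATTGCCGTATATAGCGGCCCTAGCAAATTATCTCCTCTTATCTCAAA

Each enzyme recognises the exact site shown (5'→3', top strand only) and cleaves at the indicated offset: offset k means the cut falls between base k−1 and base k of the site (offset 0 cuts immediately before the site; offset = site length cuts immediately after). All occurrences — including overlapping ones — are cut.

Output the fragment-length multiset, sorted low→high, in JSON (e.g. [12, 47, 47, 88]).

[3,7,10,13,17,39]

Site scan:
  VbrIX (TGAGA, off=5): no sites
  SqiI (TATCTC, off=4): starts [24, 70, 80] → cuts [28, 74, 84]
  PtaVI (CTCA, off=1): starts [10, 83] → cuts [11, 84]
  AzqX (TAGCAA, off=5): starts [3, 62] → cuts [8, 67]

All cut coordinates (distinct, sorted): [8, 11, 28, 67, 74, 84]

Fragments:
  8→11: 3 bp
  11→28: 17 bp
  28→67: 39 bp
  67→74: 7 bp
  74→84: 10 bp
  84→8 (wrap): 89-84+8 = 13 bp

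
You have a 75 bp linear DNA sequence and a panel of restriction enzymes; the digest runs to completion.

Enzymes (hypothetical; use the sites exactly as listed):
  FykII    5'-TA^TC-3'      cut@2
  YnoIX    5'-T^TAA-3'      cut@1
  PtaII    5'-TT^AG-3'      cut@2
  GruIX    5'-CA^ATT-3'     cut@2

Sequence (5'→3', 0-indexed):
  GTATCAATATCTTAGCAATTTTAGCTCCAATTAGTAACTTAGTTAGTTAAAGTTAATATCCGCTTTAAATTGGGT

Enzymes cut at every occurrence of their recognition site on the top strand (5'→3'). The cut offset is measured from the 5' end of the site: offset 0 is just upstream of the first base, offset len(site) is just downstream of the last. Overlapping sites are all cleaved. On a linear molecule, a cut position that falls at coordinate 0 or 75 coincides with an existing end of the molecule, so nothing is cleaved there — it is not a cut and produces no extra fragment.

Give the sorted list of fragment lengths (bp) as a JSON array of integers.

Per-enzyme occurrences:
  FykII (TATC, off=2): starts [1, 7, 56] → cuts [3, 9, 58]
  YnoIX (TTAA, off=1): starts [46, 52, 64] → cuts [47, 53, 65]
  PtaII (TTAG, off=2): starts [11, 20, 30, 38, 42] → cuts [13, 22, 32, 40, 44]
  GruIX (CAATT, off=2): starts [15, 27] → cuts [17, 29]

All cut coordinates (distinct, sorted): [3, 9, 13, 17, 22, 29, 32, 40, 44, 47, 53, 58, 65]

Fragments:
  [0,3): 3 bp
  [3,9): 6 bp
  [9,13): 4 bp
  [13,17): 4 bp
  [17,22): 5 bp
  [22,29): 7 bp
  [29,32): 3 bp
  [32,40): 8 bp
  [40,44): 4 bp
  [44,47): 3 bp
  [47,53): 6 bp
  [53,58): 5 bp
  [58,65): 7 bp
  [65,75): 10 bp

[3,3,3,4,4,4,5,5,6,6,7,7,8,10]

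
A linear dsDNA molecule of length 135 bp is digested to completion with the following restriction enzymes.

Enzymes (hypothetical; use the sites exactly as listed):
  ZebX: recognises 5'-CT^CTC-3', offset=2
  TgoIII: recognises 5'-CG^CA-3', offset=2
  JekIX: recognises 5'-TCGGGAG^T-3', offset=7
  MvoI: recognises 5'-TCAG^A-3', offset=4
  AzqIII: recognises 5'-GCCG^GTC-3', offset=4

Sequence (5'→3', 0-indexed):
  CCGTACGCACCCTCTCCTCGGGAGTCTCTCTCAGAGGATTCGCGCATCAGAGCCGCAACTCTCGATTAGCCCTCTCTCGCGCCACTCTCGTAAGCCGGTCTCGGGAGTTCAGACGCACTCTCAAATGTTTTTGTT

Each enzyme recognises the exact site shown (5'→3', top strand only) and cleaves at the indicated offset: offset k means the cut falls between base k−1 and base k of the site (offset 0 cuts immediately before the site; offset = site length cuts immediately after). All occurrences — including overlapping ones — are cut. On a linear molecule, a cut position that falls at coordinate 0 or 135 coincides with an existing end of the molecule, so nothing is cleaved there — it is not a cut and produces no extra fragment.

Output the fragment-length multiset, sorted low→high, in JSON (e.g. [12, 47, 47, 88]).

Scan for sites:
  ZebX (CTCTC, off=2): starts [11, 25, 27, 58, 71, 73, 84, 117] → cuts [13, 27, 29, 60, 73, 75, 86, 119]
  TgoIII (CGCA, off=2): starts [5, 42, 53, 113] → cuts [7, 44, 55, 115]
  JekIX (TCGGGAGT, off=7): starts [17, 100] → cuts [24, 107]
  MvoI (TCAGA, off=4): starts [30, 46, 108] → cuts [34, 50, 112]
  AzqIII (GCCGGTC, off=4): starts [93] → cuts [97]

All cut coordinates (distinct, sorted): [7, 13, 24, 27, 29, 34, 44, 50, 55, 60, 73, 75, 86, 97, 107, 112, 115, 119]

Fragment lengths:
  [0,7): 7 bp
  [7,13): 6 bp
  [13,24): 11 bp
  [24,27): 3 bp
  [27,29): 2 bp
  [29,34): 5 bp
  [34,44): 10 bp
  [44,50): 6 bp
  [50,55): 5 bp
  [55,60): 5 bp
  [60,73): 13 bp
  [73,75): 2 bp
  [75,86): 11 bp
  [86,97): 11 bp
  [97,107): 10 bp
  [107,112): 5 bp
  [112,115): 3 bp
  [115,119): 4 bp
  [119,135): 16 bp

[2,2,3,3,4,5,5,5,5,6,6,7,10,10,11,11,11,13,16]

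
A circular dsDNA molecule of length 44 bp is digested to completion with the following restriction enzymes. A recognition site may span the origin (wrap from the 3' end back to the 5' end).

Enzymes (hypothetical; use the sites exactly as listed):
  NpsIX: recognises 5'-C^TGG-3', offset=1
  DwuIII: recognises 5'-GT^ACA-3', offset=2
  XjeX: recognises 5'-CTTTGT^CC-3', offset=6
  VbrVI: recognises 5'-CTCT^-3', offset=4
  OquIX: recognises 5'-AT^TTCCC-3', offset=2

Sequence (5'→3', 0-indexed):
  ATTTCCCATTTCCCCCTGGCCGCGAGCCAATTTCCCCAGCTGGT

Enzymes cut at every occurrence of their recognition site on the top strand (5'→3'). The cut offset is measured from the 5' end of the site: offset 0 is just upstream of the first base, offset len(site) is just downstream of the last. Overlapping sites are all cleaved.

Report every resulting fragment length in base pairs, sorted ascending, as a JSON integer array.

Scan for sites:
  NpsIX CTGG/1: at [15, 39] ⇒ [16, 40]
  DwuIII (GTACA, off=2): no sites
  XjeX (CTTTGTCC, off=6): no sites
  VbrVI (CTCT, off=4): no sites
  OquIX ATTTCCC/2: at [0, 7, 29] ⇒ [2, 9, 31]

All cut coordinates (distinct, sorted): [2, 9, 16, 31, 40]

Fragments:
  2→9: 7 bp
  9→16: 7 bp
  16→31: 15 bp
  31→40: 9 bp
  40→2 (wrap): 44-40+2 = 6 bp

[6,7,7,9,15]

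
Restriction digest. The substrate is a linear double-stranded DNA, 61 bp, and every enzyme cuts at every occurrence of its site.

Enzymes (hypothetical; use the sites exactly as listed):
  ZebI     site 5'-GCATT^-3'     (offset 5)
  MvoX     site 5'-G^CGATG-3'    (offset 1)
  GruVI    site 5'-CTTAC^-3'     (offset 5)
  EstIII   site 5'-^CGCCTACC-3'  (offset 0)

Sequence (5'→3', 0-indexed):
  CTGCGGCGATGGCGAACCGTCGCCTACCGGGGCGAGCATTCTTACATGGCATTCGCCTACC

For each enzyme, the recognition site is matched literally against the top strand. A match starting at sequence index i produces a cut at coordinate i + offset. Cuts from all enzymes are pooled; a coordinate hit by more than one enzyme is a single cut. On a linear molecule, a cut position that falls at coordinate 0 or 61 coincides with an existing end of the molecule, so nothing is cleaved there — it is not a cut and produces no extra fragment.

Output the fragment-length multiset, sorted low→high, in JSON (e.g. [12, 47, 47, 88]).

[5,6,8,8,14,20]

Scan for sites:
  ZebI (GCATT, off=5): starts [35, 48] → cuts [40, 53]
  MvoX (GCGATG, off=1): starts [5] → cuts [6]
  GruVI (CTTAC, off=5): starts [40] → cuts [45]
  EstIII (CGCCTACC, off=0): starts [20, 53] → cuts [20, 53]

All cut coordinates (distinct, sorted): [6, 20, 40, 45, 53]

Fragments:
  [0,6): 6 bp
  [6,20): 14 bp
  [20,40): 20 bp
  [40,45): 5 bp
  [45,53): 8 bp
  [53,61): 8 bp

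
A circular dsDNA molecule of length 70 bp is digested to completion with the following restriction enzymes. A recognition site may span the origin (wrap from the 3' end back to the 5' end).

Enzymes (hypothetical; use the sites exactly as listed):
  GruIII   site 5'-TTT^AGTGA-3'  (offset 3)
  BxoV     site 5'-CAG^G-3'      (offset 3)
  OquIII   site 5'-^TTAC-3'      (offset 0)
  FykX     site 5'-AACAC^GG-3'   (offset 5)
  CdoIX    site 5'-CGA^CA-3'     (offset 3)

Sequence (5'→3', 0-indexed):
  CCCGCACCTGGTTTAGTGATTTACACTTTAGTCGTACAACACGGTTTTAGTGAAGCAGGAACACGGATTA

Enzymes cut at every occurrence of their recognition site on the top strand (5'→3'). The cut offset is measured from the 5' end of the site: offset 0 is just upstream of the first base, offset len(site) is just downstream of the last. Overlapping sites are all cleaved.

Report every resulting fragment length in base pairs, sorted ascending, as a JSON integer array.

Scan for sites:
  GruIII (TTTAGTGA, off=3): starts [11, 45] → cuts [14, 48]
  BxoV (CAGG, off=3): starts [55] → cuts [58]
  OquIII (TTAC, off=0): starts [20, 67] → cuts [20, 67]
  FykX (AACACGG, off=5): starts [37, 59] → cuts [42, 64]
  CdoIX (CGACA, off=3): no sites

All cut coordinates (distinct, sorted): [14, 20, 42, 48, 58, 64, 67]

Fragments:
  14→20: 6 bp
  20→42: 22 bp
  42→48: 6 bp
  48→58: 10 bp
  58→64: 6 bp
  64→67: 3 bp
  67→14 (wrap): 70-67+14 = 17 bp

[3,6,6,6,10,17,22]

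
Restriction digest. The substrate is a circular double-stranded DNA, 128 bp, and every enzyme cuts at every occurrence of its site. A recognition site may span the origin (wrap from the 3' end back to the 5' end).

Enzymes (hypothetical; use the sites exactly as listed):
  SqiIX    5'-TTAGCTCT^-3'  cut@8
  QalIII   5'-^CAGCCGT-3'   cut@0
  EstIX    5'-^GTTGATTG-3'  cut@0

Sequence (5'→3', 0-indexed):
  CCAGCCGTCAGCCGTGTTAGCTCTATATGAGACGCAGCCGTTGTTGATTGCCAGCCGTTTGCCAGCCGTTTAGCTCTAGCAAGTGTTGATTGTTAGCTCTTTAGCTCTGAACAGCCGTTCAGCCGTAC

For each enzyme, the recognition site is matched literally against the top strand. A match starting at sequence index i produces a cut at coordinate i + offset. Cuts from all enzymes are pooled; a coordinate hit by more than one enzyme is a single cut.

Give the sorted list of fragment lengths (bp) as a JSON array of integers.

[3,7,7,8,8,8,9,10,10,11,15,16,16]

Per-enzyme occurrences:
  SqiIX TTAGCTCT/8: at [16, 69, 92, 100] ⇒ [24, 77, 100, 108]
  QalIII CAGCCGT/0: at [1, 8, 34, 51, 62, 111, 119] ⇒ [1, 8, 34, 51, 62, 111, 119]
  EstIX GTTGATTG/0: at [42, 84] ⇒ [42, 84]

Pooled cuts: [1, 8, 24, 34, 42, 51, 62, 77, 84, 100, 108, 111, 119]

Fragment lengths:
  1→8: 7 bp
  8→24: 16 bp
  24→34: 10 bp
  34→42: 8 bp
  42→51: 9 bp
  51→62: 11 bp
  62→77: 15 bp
  77→84: 7 bp
  84→100: 16 bp
  100→108: 8 bp
  108→111: 3 bp
  111→119: 8 bp
  119→1 (wrap): 128-119+1 = 10 bp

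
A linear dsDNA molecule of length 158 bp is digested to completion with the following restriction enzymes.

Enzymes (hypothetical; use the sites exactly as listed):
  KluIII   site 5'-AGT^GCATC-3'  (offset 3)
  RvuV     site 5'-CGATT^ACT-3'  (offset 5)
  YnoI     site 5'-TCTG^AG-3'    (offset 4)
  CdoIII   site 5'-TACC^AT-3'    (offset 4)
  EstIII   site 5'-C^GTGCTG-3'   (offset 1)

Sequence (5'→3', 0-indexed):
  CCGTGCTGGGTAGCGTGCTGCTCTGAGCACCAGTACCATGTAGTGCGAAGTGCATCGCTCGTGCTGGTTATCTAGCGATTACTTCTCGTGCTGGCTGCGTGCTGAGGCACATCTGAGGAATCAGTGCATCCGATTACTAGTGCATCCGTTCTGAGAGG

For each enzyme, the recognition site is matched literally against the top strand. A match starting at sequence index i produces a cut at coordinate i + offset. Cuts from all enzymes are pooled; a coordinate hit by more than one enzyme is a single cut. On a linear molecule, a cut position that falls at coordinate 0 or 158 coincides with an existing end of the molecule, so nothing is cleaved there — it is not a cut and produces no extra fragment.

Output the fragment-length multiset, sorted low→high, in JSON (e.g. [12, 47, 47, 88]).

[2,5,6,7,9,10,10,11,11,12,12,12,14,17,20]

Scan for sites:
  KluIII (AGTGCATC, off=3): starts [48, 122, 138] → cuts [51, 125, 141]
  RvuV (CGATTACT, off=5): starts [75, 130] → cuts [80, 135]
  YnoI (TCTGAG, off=4): starts [21, 111, 149] → cuts [25, 115, 153]
  CdoIII (TACCAT, off=4): starts [33] → cuts [37]
  EstIII (CGTGCTG, off=1): starts [1, 13, 59, 86, 97] → cuts [2, 14, 60, 87, 98]

Pooled cuts: [2, 14, 25, 37, 51, 60, 80, 87, 98, 115, 125, 135, 141, 153]

Fragment lengths:
  [0,2): 2 bp
  [2,14): 12 bp
  [14,25): 11 bp
  [25,37): 12 bp
  [37,51): 14 bp
  [51,60): 9 bp
  [60,80): 20 bp
  [80,87): 7 bp
  [87,98): 11 bp
  [98,115): 17 bp
  [115,125): 10 bp
  [125,135): 10 bp
  [135,141): 6 bp
  [141,153): 12 bp
  [153,158): 5 bp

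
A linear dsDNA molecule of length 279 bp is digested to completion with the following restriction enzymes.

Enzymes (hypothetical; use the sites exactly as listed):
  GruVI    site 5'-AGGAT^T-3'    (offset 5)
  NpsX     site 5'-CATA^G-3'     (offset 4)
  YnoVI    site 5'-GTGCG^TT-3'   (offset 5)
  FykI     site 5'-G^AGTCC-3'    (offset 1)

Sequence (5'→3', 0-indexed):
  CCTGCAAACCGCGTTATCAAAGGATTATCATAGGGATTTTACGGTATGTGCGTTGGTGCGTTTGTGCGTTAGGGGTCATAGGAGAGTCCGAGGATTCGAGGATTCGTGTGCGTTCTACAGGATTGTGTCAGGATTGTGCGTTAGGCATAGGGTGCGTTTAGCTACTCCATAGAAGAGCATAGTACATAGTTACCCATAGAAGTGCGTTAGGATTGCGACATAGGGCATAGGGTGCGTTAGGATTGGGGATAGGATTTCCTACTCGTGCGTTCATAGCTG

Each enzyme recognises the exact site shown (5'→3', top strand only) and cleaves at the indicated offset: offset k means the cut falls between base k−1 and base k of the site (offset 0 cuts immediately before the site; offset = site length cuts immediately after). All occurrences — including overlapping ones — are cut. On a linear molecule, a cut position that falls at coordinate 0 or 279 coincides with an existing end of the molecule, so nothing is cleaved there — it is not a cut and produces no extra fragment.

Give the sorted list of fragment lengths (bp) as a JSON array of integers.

Scan for sites:
  GruVI (AGGATT, off=5): starts [20, 90, 98, 118, 129, 208, 238, 250] → cuts [25, 95, 103, 123, 134, 213, 243, 255]
  NpsX (CATAG, off=4): starts [28, 76, 145, 167, 177, 184, 194, 218, 225, 271] → cuts [32, 80, 149, 171, 181, 188, 198, 222, 229, 275]
  YnoVI (GTGCGTT, off=5): starts [47, 55, 63, 107, 135, 151, 201, 231, 264] → cuts [52, 60, 68, 112, 140, 156, 206, 236, 269]
  FykI (GAGTCC, off=1): starts [83] → cuts [84]

Pooled cuts: [25, 32, 52, 60, 68, 80, 84, 95, 103, 112, 123, 134, 140, 149, 156, 171, 181, 188, 198, 206, 213, 222, 229, 236, 243, 255, 269, 275]

Fragment lengths:
  [0,25): 25 bp
  [25,32): 7 bp
  [32,52): 20 bp
  [52,60): 8 bp
  [60,68): 8 bp
  [68,80): 12 bp
  [80,84): 4 bp
  [84,95): 11 bp
  [95,103): 8 bp
  [103,112): 9 bp
  [112,123): 11 bp
  [123,134): 11 bp
  [134,140): 6 bp
  [140,149): 9 bp
  [149,156): 7 bp
  [156,171): 15 bp
  [171,181): 10 bp
  [181,188): 7 bp
  [188,198): 10 bp
  [198,206): 8 bp
  [206,213): 7 bp
  [213,222): 9 bp
  [222,229): 7 bp
  [229,236): 7 bp
  [236,243): 7 bp
  [243,255): 12 bp
  [255,269): 14 bp
  [269,275): 6 bp
  [275,279): 4 bp

[4,4,6,6,7,7,7,7,7,7,7,8,8,8,8,9,9,9,10,10,11,11,11,12,12,14,15,20,25]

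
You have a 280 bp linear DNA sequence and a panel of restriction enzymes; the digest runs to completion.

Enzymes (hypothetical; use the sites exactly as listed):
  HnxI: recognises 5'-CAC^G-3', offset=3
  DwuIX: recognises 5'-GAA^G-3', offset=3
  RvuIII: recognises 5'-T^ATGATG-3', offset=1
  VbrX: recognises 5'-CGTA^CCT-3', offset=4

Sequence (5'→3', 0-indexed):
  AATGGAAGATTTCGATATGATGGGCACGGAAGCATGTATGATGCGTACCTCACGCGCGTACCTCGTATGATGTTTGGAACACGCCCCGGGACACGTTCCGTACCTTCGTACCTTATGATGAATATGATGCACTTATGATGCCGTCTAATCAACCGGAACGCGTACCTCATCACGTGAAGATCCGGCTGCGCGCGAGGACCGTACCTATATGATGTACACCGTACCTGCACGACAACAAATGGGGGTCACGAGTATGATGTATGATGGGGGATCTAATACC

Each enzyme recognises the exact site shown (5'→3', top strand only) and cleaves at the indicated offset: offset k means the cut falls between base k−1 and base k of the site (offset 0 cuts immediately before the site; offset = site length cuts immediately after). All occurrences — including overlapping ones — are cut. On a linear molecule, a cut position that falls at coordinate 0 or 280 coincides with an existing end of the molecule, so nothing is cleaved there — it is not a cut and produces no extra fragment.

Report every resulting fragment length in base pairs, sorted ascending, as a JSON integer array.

[4,4,4,5,5,6,6,6,7,7,7,7,8,8,9,9,9,10,11,11,12,15,16,19,20,25,30]

Per-enzyme occurrences:
  HnxI CACG/3: at [24, 50, 79, 91, 170, 227, 246] ⇒ [27, 53, 82, 94, 173, 230, 249]
  DwuIX GAAG/3: at [4, 28, 175] ⇒ [7, 31, 178]
  RvuIII TATGATG/1: at [15, 36, 65, 113, 122, 133, 207, 252, 259] ⇒ [16, 37, 66, 114, 123, 134, 208, 253, 260]
  VbrX CGTACCT/4: at [43, 56, 98, 106, 160, 199, 219] ⇒ [47, 60, 102, 110, 164, 203, 223]

All cut coordinates (distinct, sorted): [7, 16, 27, 31, 37, 47, 53, 60, 66, 82, 94, 102, 110, 114, 123, 134, 164, 173, 178, 203, 208, 223, 230, 249, 253, 260]

Fragments:
  [0,7): 7 bp
  [7,16): 9 bp
  [16,27): 11 bp
  [27,31): 4 bp
  [31,37): 6 bp
  [37,47): 10 bp
  [47,53): 6 bp
  [53,60): 7 bp
  [60,66): 6 bp
  [66,82): 16 bp
  [82,94): 12 bp
  [94,102): 8 bp
  [102,110): 8 bp
  [110,114): 4 bp
  [114,123): 9 bp
  [123,134): 11 bp
  [134,164): 30 bp
  [164,173): 9 bp
  [173,178): 5 bp
  [178,203): 25 bp
  [203,208): 5 bp
  [208,223): 15 bp
  [223,230): 7 bp
  [230,249): 19 bp
  [249,253): 4 bp
  [253,260): 7 bp
  [260,280): 20 bp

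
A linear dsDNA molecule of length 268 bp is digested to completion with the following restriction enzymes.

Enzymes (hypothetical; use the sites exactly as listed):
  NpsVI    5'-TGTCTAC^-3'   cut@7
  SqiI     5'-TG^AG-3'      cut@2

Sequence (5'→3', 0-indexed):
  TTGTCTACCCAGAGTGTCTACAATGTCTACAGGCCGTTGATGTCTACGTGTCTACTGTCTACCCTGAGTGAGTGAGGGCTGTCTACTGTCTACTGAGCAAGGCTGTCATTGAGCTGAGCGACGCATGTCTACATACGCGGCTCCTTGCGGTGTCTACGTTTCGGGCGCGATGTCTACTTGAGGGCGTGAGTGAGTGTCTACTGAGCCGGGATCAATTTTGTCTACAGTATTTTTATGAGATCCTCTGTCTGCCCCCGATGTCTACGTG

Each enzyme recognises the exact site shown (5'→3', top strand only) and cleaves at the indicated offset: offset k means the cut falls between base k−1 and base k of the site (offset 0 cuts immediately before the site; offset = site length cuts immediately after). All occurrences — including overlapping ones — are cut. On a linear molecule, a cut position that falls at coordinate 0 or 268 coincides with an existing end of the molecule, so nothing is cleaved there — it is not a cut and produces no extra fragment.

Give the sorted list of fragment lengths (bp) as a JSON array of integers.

Scan for sites:
  NpsVI (TGTCTAC, off=7): starts [1, 14, 23, 40, 48, 55, 79, 86, 125, 150, 170, 194, 218, 258] → cuts [8, 21, 30, 47, 55, 62, 86, 93, 132, 157, 177, 201, 225, 265]
  SqiI (TGAG, off=2): starts [64, 68, 72, 93, 109, 114, 178, 186, 190, 201, 235] → cuts [66, 70, 74, 95, 111, 116, 180, 188, 192, 203, 237]

All cut coordinates (distinct, sorted): [8, 21, 30, 47, 55, 62, 66, 70, 74, 86, 93, 95, 111, 116, 132, 157, 177, 180, 188, 192, 201, 203, 225, 237, 265]

Fragments:
  [0,8): 8 bp
  [8,21): 13 bp
  [21,30): 9 bp
  [30,47): 17 bp
  [47,55): 8 bp
  [55,62): 7 bp
  [62,66): 4 bp
  [66,70): 4 bp
  [70,74): 4 bp
  [74,86): 12 bp
  [86,93): 7 bp
  [93,95): 2 bp
  [95,111): 16 bp
  [111,116): 5 bp
  [116,132): 16 bp
  [132,157): 25 bp
  [157,177): 20 bp
  [177,180): 3 bp
  [180,188): 8 bp
  [188,192): 4 bp
  [192,201): 9 bp
  [201,203): 2 bp
  [203,225): 22 bp
  [225,237): 12 bp
  [237,265): 28 bp
  [265,268): 3 bp

[2,2,3,3,4,4,4,4,5,7,7,8,8,8,9,9,12,12,13,16,16,17,20,22,25,28]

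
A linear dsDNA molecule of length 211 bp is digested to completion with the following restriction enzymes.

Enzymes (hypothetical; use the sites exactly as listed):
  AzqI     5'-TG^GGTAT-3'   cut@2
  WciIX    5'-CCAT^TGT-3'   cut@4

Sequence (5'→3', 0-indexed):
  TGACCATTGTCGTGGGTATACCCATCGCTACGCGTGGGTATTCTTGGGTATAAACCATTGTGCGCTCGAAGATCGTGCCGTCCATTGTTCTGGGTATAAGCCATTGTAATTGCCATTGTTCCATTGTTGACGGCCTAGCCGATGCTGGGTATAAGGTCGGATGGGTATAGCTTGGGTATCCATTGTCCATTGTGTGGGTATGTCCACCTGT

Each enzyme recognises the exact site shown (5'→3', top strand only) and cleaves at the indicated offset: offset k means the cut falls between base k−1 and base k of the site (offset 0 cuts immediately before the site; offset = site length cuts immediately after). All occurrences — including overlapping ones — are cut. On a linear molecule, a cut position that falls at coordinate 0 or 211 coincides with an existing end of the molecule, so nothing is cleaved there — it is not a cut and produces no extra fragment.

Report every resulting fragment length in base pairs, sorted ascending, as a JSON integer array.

Scan for sites:
  AzqI (TGGGTAT, off=2): starts [12, 34, 44, 90, 145, 161, 172, 194] → cuts [14, 36, 46, 92, 147, 163, 174, 196]
  WciIX (CCATTGT, off=4): starts [3, 54, 81, 100, 112, 120, 179, 186] → cuts [7, 58, 85, 104, 116, 124, 183, 190]

Pooled cuts: [7, 14, 36, 46, 58, 85, 92, 104, 116, 124, 147, 163, 174, 183, 190, 196]

Fragments:
  [0,7): 7 bp
  [7,14): 7 bp
  [14,36): 22 bp
  [36,46): 10 bp
  [46,58): 12 bp
  [58,85): 27 bp
  [85,92): 7 bp
  [92,104): 12 bp
  [104,116): 12 bp
  [116,124): 8 bp
  [124,147): 23 bp
  [147,163): 16 bp
  [163,174): 11 bp
  [174,183): 9 bp
  [183,190): 7 bp
  [190,196): 6 bp
  [196,211): 15 bp

[6,7,7,7,7,8,9,10,11,12,12,12,15,16,22,23,27]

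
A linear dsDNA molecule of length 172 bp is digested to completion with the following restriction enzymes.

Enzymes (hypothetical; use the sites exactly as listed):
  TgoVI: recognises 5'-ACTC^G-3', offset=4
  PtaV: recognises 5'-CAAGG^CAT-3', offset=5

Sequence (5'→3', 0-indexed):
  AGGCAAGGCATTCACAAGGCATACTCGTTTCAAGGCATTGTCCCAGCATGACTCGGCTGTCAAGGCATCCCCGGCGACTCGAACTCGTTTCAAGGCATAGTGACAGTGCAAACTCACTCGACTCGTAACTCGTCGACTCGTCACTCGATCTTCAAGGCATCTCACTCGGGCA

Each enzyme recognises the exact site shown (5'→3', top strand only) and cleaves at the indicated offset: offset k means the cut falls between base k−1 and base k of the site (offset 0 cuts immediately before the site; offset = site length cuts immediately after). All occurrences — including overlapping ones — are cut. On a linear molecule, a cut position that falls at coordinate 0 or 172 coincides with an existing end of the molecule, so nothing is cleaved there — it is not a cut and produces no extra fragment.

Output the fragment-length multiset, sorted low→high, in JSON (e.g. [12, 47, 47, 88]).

Scan for sites:
  TgoVI (ACTCG, off=4): starts [22, 50, 76, 82, 115, 120, 127, 135, 142, 163] → cuts [26, 54, 80, 86, 119, 124, 131, 139, 146, 167]
  PtaV (CAAGGCAT, off=5): starts [3, 14, 30, 60, 90, 152] → cuts [8, 19, 35, 65, 95, 157]

All cut coordinates (distinct, sorted): [8, 19, 26, 35, 54, 65, 80, 86, 95, 119, 124, 131, 139, 146, 157, 167]

Fragments:
  [0,8): 8 bp
  [8,19): 11 bp
  [19,26): 7 bp
  [26,35): 9 bp
  [35,54): 19 bp
  [54,65): 11 bp
  [65,80): 15 bp
  [80,86): 6 bp
  [86,95): 9 bp
  [95,119): 24 bp
  [119,124): 5 bp
  [124,131): 7 bp
  [131,139): 8 bp
  [139,146): 7 bp
  [146,157): 11 bp
  [157,167): 10 bp
  [167,172): 5 bp

[5,5,6,7,7,7,8,8,9,9,10,11,11,11,15,19,24]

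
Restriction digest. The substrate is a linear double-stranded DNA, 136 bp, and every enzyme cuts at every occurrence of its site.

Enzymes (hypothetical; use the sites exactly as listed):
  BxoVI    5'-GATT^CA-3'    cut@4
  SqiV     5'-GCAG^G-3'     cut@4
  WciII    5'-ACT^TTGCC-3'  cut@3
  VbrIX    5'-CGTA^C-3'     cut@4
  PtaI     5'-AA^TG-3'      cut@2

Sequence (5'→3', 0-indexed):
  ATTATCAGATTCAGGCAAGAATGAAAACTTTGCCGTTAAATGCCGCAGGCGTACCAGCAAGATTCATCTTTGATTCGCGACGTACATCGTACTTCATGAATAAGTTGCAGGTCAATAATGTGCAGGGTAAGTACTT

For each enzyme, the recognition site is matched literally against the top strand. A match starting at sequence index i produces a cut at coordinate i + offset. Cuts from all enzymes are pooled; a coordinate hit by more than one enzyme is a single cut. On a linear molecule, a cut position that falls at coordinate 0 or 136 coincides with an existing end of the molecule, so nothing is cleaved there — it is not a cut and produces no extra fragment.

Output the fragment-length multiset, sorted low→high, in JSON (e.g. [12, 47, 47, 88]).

Scan for sites:
  BxoVI (GATTCA, off=4): starts [7, 60] → cuts [11, 64]
  SqiV (GCAGG, off=4): starts [44, 106, 121] → cuts [48, 110, 125]
  WciII (ACTTTGCC, off=3): starts [26] → cuts [29]
  VbrIX (CGTAC, off=4): starts [49, 80, 87] → cuts [53, 84, 91]
  PtaI (AATG, off=2): starts [19, 38, 116] → cuts [21, 40, 118]

All cut coordinates (distinct, sorted): [11, 21, 29, 40, 48, 53, 64, 84, 91, 110, 118, 125]

Fragment lengths:
  [0,11): 11 bp
  [11,21): 10 bp
  [21,29): 8 bp
  [29,40): 11 bp
  [40,48): 8 bp
  [48,53): 5 bp
  [53,64): 11 bp
  [64,84): 20 bp
  [84,91): 7 bp
  [91,110): 19 bp
  [110,118): 8 bp
  [118,125): 7 bp
  [125,136): 11 bp

[5,7,7,8,8,8,10,11,11,11,11,19,20]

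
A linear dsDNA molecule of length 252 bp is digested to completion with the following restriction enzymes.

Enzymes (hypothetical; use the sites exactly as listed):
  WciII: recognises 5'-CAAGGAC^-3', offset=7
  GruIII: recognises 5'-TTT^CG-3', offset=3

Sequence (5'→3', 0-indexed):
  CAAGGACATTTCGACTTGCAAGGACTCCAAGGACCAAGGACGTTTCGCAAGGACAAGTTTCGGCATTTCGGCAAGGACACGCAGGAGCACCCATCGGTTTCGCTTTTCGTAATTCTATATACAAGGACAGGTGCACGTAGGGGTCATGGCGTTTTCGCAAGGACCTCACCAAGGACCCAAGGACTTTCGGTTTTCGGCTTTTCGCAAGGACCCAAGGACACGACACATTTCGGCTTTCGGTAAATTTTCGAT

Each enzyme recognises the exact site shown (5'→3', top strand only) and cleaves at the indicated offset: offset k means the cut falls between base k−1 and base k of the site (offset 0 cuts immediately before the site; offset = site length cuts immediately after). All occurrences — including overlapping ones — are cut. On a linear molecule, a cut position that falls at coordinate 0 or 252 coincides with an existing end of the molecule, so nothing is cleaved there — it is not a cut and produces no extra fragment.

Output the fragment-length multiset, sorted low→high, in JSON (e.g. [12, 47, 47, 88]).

[3,4,4,4,6,7,7,7,7,7,8,8,8,8,9,9,9,9,10,11,11,12,14,21,22,27]

Per-enzyme occurrences:
  WciII (CAAGGAC, off=7): starts [0, 18, 27, 34, 47, 71, 121, 157, 169, 177, 204, 212] → cuts [7, 25, 34, 41, 54, 78, 128, 164, 176, 184, 211, 219]
  GruIII (TTTCG, off=3): starts [8, 42, 57, 65, 97, 104, 152, 184, 191, 199, 227, 234, 245] → cuts [11, 45, 60, 68, 100, 107, 155, 187, 194, 202, 230, 237, 248]

Pooled cuts: [7, 11, 25, 34, 41, 45, 54, 60, 68, 78, 100, 107, 128, 155, 164, 176, 184, 187, 194, 202, 211, 219, 230, 237, 248]

Fragments:
  [0,7): 7 bp
  [7,11): 4 bp
  [11,25): 14 bp
  [25,34): 9 bp
  [34,41): 7 bp
  [41,45): 4 bp
  [45,54): 9 bp
  [54,60): 6 bp
  [60,68): 8 bp
  [68,78): 10 bp
  [78,100): 22 bp
  [100,107): 7 bp
  [107,128): 21 bp
  [128,155): 27 bp
  [155,164): 9 bp
  [164,176): 12 bp
  [176,184): 8 bp
  [184,187): 3 bp
  [187,194): 7 bp
  [194,202): 8 bp
  [202,211): 9 bp
  [211,219): 8 bp
  [219,230): 11 bp
  [230,237): 7 bp
  [237,248): 11 bp
  [248,252): 4 bp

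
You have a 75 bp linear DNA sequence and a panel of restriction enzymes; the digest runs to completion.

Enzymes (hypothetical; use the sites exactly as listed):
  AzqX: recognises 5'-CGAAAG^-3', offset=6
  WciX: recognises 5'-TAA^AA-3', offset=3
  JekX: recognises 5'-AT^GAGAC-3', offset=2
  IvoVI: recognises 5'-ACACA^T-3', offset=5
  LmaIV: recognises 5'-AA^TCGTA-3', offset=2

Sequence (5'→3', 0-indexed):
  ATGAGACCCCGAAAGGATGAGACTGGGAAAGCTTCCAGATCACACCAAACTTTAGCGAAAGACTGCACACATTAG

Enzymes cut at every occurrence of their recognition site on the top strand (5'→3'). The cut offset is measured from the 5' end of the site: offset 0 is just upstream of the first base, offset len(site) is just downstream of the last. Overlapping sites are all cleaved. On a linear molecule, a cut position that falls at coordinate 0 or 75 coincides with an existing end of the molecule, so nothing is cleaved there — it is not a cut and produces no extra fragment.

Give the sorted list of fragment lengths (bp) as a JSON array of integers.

[2,3,4,10,13,43]

Site scan:
  AzqX (CGAAAG, off=6): starts [9, 55] → cuts [15, 61]
  WciX (TAAAA, off=3): no sites
  JekX (ATGAGAC, off=2): starts [0, 16] → cuts [2, 18]
  IvoVI (ACACAT, off=5): starts [66] → cuts [71]
  LmaIV (AATCGTA, off=2): no sites

All cut coordinates (distinct, sorted): [2, 15, 18, 61, 71]

Fragment lengths:
  [0,2): 2 bp
  [2,15): 13 bp
  [15,18): 3 bp
  [18,61): 43 bp
  [61,71): 10 bp
  [71,75): 4 bp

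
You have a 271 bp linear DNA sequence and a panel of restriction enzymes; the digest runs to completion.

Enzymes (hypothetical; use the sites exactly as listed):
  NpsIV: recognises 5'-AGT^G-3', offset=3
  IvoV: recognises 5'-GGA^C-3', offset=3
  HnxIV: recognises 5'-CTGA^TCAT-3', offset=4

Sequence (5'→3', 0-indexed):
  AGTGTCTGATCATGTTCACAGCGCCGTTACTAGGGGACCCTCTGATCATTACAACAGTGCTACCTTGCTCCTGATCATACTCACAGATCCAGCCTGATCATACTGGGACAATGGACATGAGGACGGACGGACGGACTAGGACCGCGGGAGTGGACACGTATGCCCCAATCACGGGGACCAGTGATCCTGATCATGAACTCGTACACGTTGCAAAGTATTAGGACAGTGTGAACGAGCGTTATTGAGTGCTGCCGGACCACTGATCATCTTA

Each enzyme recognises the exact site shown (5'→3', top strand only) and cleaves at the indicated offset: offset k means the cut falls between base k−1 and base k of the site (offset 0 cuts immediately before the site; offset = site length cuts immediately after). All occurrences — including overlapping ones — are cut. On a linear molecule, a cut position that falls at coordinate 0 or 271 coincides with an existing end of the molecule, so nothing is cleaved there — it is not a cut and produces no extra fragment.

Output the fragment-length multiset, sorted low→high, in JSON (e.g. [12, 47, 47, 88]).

[3,3,4,4,4,4,5,6,6,7,7,8,8,8,8,9,10,11,13,16,20,23,23,28,33]

Scan for sites:
  NpsIV AGTG/3: at [0, 55, 148, 179, 224, 244] ⇒ [3, 58, 151, 182, 227, 247]
  IvoV GGAC/3: at [34, 105, 112, 120, 124, 128, 132, 138, 151, 174, 220, 253] ⇒ [37, 108, 115, 123, 127, 131, 135, 141, 154, 177, 223, 256]
  HnxIV CTGATCAT/4: at [5, 41, 70, 93, 186, 259] ⇒ [9, 45, 74, 97, 190, 263]

All cut coordinates (distinct, sorted): [3, 9, 37, 45, 58, 74, 97, 108, 115, 123, 127, 131, 135, 141, 151, 154, 177, 182, 190, 223, 227, 247, 256, 263]

Fragments:
  [0,3): 3 bp
  [3,9): 6 bp
  [9,37): 28 bp
  [37,45): 8 bp
  [45,58): 13 bp
  [58,74): 16 bp
  [74,97): 23 bp
  [97,108): 11 bp
  [108,115): 7 bp
  [115,123): 8 bp
  [123,127): 4 bp
  [127,131): 4 bp
  [131,135): 4 bp
  [135,141): 6 bp
  [141,151): 10 bp
  [151,154): 3 bp
  [154,177): 23 bp
  [177,182): 5 bp
  [182,190): 8 bp
  [190,223): 33 bp
  [223,227): 4 bp
  [227,247): 20 bp
  [247,256): 9 bp
  [256,263): 7 bp
  [263,271): 8 bp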